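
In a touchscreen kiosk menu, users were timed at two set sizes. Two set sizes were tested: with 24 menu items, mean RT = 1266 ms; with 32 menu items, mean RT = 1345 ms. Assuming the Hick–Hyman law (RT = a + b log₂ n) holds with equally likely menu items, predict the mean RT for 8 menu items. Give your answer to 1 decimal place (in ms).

RT is linear in log₂ n, so two points fix the line:
  b = (1345 − 1266) / (log₂ 32 − log₂ 24) = 79 / (5 − 4.5850) = 190.344 ms/bit
  a = 1266 − 190.344 × 4.5850 = 393.279 ms
Then RT(8) = 393.279 + 190.344 × log₂ 8 = 393.279 + 190.344 × 3 ≈ 964.312 ms.

964.3 ms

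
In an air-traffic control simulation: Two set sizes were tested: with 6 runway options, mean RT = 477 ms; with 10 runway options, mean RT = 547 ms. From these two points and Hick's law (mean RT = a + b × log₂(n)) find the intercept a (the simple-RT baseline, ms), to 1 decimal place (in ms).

231.5 ms

Slope: b = (547 − 477) / (log₂ 10 − log₂ 6) = 70/0.7370 = 94.984 ms/bit.
Intercept: a = 477 − 94.984·log₂(6) = 231.470 ms.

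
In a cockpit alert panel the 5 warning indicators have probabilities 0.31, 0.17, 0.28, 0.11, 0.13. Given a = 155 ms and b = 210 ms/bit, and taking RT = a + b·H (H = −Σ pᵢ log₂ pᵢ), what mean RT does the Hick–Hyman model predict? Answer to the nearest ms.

H = 0.31·log₂(1/0.31) + 0.17·log₂(1/0.17) + 0.28·log₂(1/0.28) + 0.11·log₂(1/0.11) + 0.13·log₂(1/0.13) = 2.2055 bits.
RT = 155 + 210 × 2.2055 = 618.16 ms.

618 ms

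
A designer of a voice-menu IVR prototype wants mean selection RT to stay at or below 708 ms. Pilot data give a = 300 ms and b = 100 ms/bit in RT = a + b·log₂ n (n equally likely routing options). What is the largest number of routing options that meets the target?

100·log₂ n ≤ 708 − 300 = 408, giving log₂ n ≤ 4.0800 and n ≤ 16.912. The largest whole number is 16.

16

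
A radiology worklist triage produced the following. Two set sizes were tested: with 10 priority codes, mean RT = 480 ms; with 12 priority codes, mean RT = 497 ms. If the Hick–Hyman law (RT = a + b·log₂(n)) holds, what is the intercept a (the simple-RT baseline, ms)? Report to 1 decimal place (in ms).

265.3 ms

Slope: b = (497 − 480) / (log₂ 12 − log₂ 10) = 17/0.2630 = 64.630 ms/bit.
a = RT₁ − b·log₂ n₁ = 480 − 64.630 × 3.3219 = 265.303 ms.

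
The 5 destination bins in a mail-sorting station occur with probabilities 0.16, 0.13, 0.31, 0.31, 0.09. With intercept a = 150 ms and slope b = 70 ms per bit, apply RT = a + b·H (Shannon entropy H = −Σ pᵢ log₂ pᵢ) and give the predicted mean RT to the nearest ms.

H = 0.16·log₂(1/0.16) + 0.13·log₂(1/0.13) + 0.31·log₂(1/0.31) + 0.31·log₂(1/0.31) + 0.09·log₂(1/0.09) = 2.1659 bits.
RT = 150 + 70 × 2.1659 = 301.61 ms.

302 ms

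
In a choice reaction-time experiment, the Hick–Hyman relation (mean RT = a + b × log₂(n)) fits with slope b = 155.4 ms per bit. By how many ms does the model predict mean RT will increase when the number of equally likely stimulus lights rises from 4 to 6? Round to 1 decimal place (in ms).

The intercept a cancels: ΔRT = b·(log₂ n₂ − log₂ n₁) = b·log₂(n₂/n₁).
log₂(6) − log₂(4) = 2.5850 − 2 = 0.5850.
ΔRT = 155.4 × 0.5850 = 90.903 ms.

90.9 ms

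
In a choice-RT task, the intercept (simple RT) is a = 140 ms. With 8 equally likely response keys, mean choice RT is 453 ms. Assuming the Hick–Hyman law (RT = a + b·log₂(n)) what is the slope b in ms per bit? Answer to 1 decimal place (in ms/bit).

104.3 ms/bit

log₂(8) = 3 bits.
b = (RT − a)/log₂ n = (453 − 140) / 3 = 104.333 ms/bit.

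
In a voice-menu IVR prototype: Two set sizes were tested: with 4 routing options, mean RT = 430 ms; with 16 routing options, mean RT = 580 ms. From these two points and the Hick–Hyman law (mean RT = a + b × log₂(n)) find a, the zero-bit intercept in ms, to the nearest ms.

The slope on a log₂ axis is (580 − 430) / (4 − 2) = 75 ms/bit.
a = RT₁ − b·log₂ n₁ = 430 − 75 × 2 = 280.000 ms.

280 ms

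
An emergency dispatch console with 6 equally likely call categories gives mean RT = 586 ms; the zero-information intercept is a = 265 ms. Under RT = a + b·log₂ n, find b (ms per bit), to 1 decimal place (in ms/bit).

log₂(6) = 2.5850 bits.
b = (RT − a)/log₂ n = (586 − 265) / 2.5850 = 124.180 ms/bit.

124.2 ms/bit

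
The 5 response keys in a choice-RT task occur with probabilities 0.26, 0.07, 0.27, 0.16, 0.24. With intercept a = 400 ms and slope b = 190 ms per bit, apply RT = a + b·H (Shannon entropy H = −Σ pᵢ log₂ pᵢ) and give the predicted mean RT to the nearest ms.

H = 0.26·log₂(1/0.26) + 0.07·log₂(1/0.07) + 0.27·log₂(1/0.27) + 0.16·log₂(1/0.16) + 0.24·log₂(1/0.24) = 2.2010 bits.
RT = 400 + 190 × 2.2010 = 818.19 ms.

818 ms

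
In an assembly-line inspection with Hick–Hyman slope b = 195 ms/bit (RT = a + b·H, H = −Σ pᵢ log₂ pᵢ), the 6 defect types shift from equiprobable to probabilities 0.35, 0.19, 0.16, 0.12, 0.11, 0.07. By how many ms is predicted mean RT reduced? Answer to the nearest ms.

The RT saving is b·ΔH. Equiprobable H₀ = log₂(6) = 2.5850 bits; with the given probabilities H = 2.3943 bits.
b·(H₀ − H) = 195 × (2.5850 − 2.3943) = 37.19 ms.

37 ms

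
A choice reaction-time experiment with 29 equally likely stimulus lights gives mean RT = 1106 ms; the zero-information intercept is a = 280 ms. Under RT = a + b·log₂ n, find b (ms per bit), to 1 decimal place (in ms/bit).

29 alternatives carry log₂ 29 = 4.8580 bits; the choice cost is 1106 − 280 = 826 ms, so b = 826/4.8580 = 170.029 ms/bit.

170.0 ms/bit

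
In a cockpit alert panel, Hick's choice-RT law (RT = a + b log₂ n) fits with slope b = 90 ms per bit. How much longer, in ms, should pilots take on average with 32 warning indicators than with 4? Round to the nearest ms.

ΔRT = (a + b log₂ n₂) − (a + b log₂ n₁) = b·(log₂ n₂ − log₂ n₁).
log₂(32) − log₂(4) = log₂(32/4) = log₂(8) = 3.
ΔRT = 90 × 3.0000 = 270.000 ms.

270 ms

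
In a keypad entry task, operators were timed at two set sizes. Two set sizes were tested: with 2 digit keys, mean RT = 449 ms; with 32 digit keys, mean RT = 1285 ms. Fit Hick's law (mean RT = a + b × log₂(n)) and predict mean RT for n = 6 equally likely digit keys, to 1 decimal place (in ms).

With log₂ n on the abscissa the relation is linear; from the two conditions:
  b = (1285 − 449) / (log₂ 32 − log₂ 2) = 836 / (5 − 1) = 209.000 ms/bit
  a = 449 − 209.000 × 1 = 240.000 ms
Then RT(6) = 240.000 + 209.000 × log₂ 6 = 240.000 + 209.000 × 2.5850 ≈ 780.257 ms.

780.3 ms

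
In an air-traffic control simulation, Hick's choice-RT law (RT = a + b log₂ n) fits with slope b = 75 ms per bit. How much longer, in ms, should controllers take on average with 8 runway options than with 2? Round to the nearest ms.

150 ms

ΔRT = (a + b log₂ n₂) − (a + b log₂ n₁) = b·(log₂ n₂ − log₂ n₁).
log₂(8) − log₂(2) = log₂(8/2) = log₂(4) = 2.
ΔRT = 75 × 2.0000 = 150.000 ms.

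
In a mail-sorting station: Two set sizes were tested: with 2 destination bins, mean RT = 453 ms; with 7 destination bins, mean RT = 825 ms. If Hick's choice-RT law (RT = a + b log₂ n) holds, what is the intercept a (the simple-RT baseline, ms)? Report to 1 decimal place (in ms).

247.2 ms

Slope: b = (825 − 453) / (log₂ 7 − log₂ 2) = 372/1.8074 = 205.826 ms/bit.
a = RT₁ − b·log₂ n₁ = 453 − 205.826 × 1 = 247.174 ms.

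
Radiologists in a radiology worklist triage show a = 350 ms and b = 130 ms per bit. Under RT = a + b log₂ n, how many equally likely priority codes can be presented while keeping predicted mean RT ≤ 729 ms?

7

130·log₂ n ≤ 729 − 350 = 379, giving log₂ n ≤ 2.9154 and n ≤ 7.544. The largest whole number is 7.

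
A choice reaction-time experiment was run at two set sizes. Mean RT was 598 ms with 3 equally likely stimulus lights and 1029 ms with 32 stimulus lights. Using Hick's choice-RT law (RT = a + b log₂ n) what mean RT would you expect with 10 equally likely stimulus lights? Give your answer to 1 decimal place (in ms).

817.2 ms

With log₂ n on the abscissa the relation is linear; from the two conditions:
  b = (1029 − 598) / (log₂ 32 − log₂ 3) = 431 / (5 − 1.5850) = 126.207 ms/bit
  a = 598 − 126.207 × 1.5850 = 397.967 ms
Then RT(10) = 397.967 + 126.207 × log₂ 10 = 397.967 + 126.207 × 3.3219 ≈ 817.216 ms.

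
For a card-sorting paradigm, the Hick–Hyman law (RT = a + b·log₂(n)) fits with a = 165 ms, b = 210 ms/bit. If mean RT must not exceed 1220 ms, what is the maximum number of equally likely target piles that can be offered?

210·log₂ n ≤ 1220 − 165 = 1055, giving log₂ n ≤ 5.0238 and n ≤ 32.532. The largest whole number is 32.

32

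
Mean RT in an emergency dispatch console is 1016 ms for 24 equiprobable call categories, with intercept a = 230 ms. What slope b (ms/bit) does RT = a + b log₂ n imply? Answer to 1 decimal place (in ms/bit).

log₂(24) = 4.5850 bits.
b = (RT − a)/log₂ n = (1016 − 230) / 4.5850 = 171.430 ms/bit.

171.4 ms/bit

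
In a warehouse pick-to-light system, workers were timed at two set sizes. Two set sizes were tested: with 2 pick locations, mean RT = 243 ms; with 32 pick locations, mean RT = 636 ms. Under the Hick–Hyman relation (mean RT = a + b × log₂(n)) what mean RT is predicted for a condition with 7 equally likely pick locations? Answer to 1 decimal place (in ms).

420.6 ms

RT is linear in log₂ n, so two points fix the line:
  b = (636 − 243) / (log₂ 32 − log₂ 2) = 393 / (5 − 1) = 98.250 ms/bit
  a = 243 − 98.250 × 1 = 144.750 ms
Then RT(7) = 144.750 + 98.250 × log₂ 7 = 144.750 + 98.250 × 2.8074 ≈ 420.573 ms.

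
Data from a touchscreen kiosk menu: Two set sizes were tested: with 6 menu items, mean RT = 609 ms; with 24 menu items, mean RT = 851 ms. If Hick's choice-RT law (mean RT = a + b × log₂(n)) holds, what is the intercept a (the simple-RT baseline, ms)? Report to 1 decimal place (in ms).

296.2 ms

b = (RT₂ − RT₁)/(log₂ n₂ − log₂ n₁) = (851 − 609)/(4.5850 − 2.5850) = 121.000 ms/bit.
a = RT₁ − b·log₂ n₁ = 609 − 121.000 × 2.5850 = 296.220 ms.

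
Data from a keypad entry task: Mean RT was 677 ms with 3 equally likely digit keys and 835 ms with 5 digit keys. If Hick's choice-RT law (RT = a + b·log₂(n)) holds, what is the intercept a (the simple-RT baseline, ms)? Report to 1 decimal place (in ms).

337.2 ms

b = (RT₂ − RT₁)/(log₂ n₂ − log₂ n₁) = (835 − 677)/(2.3219 − 1.5850) = 214.393 ms/bit.
a = RT₁ − b·log₂ n₁ = 677 − 214.393 × 1.5850 = 337.196 ms.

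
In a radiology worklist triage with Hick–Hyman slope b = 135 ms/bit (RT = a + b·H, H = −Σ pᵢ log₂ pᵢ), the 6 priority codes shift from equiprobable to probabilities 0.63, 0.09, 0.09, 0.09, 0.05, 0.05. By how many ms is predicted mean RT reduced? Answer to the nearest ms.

107 ms

Equiprobable entropy H₀ = log₂ 6 = 2.5850 bits.
Skewed entropy H = −Σ pᵢ log₂ pᵢ = 1.7901 bits.
ΔRT = b·(H₀ − H) = 135 × 0.7949 = 107.31 ms.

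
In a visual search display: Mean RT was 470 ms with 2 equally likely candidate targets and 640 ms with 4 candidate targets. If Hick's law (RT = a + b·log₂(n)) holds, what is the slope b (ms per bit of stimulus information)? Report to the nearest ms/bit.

b = (RT₂ − RT₁)/(log₂ n₂ − log₂ n₁) = (640 − 470)/(2 − 1) = 170 ms/bit.

170 ms/bit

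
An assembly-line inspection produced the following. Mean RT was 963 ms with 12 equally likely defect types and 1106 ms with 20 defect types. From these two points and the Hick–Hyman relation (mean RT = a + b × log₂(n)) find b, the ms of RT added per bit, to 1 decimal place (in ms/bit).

The slope on a log₂ axis is (1106 − 963) / (4.3219 − 3.5850) = 194.039 ms/bit.

194.0 ms/bit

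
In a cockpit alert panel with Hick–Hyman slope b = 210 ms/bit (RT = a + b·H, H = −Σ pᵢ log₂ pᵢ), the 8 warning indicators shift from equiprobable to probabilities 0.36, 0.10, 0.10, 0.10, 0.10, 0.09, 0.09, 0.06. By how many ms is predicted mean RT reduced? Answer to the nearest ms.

The RT saving is b·ΔH. Equiprobable H₀ = log₂(8) = 3.0000 bits; with the given probabilities H = 2.7282 bits.
b·(H₀ − H) = 210 × (3.0000 − 2.7282) = 57.07 ms.

57 ms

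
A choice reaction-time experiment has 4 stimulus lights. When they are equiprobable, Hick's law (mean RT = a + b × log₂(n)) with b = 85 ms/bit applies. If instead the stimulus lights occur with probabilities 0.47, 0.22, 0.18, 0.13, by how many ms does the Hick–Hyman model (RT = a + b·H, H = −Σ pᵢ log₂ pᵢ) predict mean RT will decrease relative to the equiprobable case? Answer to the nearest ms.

15 ms

Equiprobable entropy H₀ = log₂ 4 = 2.0000 bits.
Skewed entropy H = −Σ pᵢ log₂ pᵢ = 1.8205 bits.
ΔRT = b·(H₀ − H) = 85 × 0.1795 = 15.26 ms.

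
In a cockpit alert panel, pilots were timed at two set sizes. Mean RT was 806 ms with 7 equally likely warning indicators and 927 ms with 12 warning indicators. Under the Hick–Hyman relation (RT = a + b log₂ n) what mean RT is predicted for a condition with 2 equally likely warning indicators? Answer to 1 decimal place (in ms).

524.8 ms

RT is linear in log₂ n, so two points fix the line:
  b = (927 − 806) / (log₂ 12 − log₂ 7) = 121 / (3.5850 − 2.8074) = 155.605 ms/bit
  a = 806 − 155.605 × 2.8074 = 369.160 ms
Then RT(2) = 369.160 + 155.605 × log₂ 2 = 369.160 + 155.605 × 1 ≈ 524.766 ms.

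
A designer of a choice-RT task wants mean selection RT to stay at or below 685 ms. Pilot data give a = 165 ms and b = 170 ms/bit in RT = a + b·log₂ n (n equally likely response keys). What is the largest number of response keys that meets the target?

Information budget: (685 − 165)/170 = 3.0588 bits, so n ≤ 2^3.0588 = 8.333 → at most 8.

8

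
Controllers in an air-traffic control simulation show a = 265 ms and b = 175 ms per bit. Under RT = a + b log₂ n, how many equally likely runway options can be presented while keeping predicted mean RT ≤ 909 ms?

12

Set 265 + 175·log₂ n ≤ 909 → log₂ n ≤ (909 − 265)/175 = 3.6800.
So n ≤ 2^3.6800 = 12.817; the largest integer n is 12.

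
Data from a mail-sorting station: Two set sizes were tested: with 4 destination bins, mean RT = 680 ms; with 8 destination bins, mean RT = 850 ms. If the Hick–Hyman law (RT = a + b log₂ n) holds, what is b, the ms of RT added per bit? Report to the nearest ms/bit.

170 ms/bit

b = (RT₂ − RT₁)/(log₂ n₂ − log₂ n₁) = (850 − 680)/(3 − 2) = 170 ms/bit.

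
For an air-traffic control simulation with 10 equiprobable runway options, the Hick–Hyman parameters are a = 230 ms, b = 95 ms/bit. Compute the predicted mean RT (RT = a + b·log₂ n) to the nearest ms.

log₂(10) = 3.3219 bits, so RT = 230 + 95 × 3.3219 ≈ 545.583 ms.

546 ms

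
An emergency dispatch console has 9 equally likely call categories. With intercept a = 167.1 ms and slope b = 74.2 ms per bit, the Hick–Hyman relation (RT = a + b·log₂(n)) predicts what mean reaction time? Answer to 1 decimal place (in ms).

402.3 ms

log₂(9) = 3.1699 bits, so RT = 167.1 + 74.2 × 3.1699 ≈ 402.308 ms.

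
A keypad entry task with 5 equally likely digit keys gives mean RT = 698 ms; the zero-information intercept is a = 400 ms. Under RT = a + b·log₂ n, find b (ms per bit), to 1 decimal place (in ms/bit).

128.3 ms/bit

log₂(5) = 2.3219 bits.
b = (RT − a)/log₂ n = (698 − 400) / 2.3219 = 128.342 ms/bit.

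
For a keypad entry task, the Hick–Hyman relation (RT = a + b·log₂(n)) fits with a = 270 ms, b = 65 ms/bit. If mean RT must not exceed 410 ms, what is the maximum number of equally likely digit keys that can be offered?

Set 270 + 65·log₂ n ≤ 410 → log₂ n ≤ (410 − 270)/65 = 2.1538.
So n ≤ 2^2.1538 = 4.450; the largest integer n is 4.

4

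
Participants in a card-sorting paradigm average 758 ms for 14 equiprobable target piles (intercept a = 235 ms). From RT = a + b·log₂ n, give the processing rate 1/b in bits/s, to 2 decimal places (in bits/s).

7.28 bits/s

b = (758 − 235)/log₂ 14 = 523/3.8074 = 137.366 ms per bit = 0.13737 s/bit; the reciprocal is 7.280 bits/s.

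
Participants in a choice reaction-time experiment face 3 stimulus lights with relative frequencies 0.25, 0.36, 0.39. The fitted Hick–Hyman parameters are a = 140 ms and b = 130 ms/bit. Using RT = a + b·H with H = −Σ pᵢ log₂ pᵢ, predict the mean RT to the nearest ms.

343 ms

H = 0.25·log₂(1/0.25) + 0.36·log₂(1/0.36) + 0.39·log₂(1/0.39) = 1.5604 bits.
RT = 140 + 130 × 1.5604 = 342.85 ms.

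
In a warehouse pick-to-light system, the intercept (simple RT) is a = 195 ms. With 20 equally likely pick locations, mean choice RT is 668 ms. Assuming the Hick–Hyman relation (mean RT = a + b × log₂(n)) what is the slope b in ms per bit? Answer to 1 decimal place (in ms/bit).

b = (668 − 195) / log₂(20) = 473 / 4.3219 = 109.442 ms/bit.

109.4 ms/bit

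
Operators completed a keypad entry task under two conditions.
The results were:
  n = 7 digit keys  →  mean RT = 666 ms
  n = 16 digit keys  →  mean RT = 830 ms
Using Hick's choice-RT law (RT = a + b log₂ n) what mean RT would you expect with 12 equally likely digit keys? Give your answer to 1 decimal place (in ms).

With log₂ n on the abscissa the relation is linear; from the two conditions:
  b = (830 − 666) / (log₂ 16 − log₂ 7) = 164 / (4 − 2.8074) = 137.509 ms/bit
  a = 666 − 137.509 × 2.8074 = 279.962 ms
Then RT(12) = 279.962 + 137.509 × log₂ 12 = 279.962 + 137.509 × 3.5850 ≈ 772.928 ms.

772.9 ms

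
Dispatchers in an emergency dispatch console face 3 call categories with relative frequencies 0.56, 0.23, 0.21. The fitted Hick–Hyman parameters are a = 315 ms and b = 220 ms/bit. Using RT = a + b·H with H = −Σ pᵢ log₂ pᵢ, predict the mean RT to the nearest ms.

H = 0.56·log₂(1/0.56) + 0.23·log₂(1/0.23) + 0.21·log₂(1/0.21) = 1.4289 bits.
RT = 315 + 220 × 1.4289 = 629.36 ms.

629 ms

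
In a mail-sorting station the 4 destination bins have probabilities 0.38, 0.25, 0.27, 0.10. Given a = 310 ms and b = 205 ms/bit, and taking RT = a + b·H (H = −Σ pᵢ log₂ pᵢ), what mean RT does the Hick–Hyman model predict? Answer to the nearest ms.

694 ms

Entropy contributions −pᵢ log₂ pᵢ: 0.5305, 0.5000, 0.5100, 0.3322; sum H = 1.8727 bits.
RT = a + bH = 310 + 205·1.8727 = 693.90 ms.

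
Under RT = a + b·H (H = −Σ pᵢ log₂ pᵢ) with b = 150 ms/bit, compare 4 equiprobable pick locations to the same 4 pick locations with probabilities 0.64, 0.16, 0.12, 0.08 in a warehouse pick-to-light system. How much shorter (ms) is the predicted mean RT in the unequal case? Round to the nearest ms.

76 ms

The RT saving is b·ΔH. Equiprobable H₀ = log₂(4) = 2.0000 bits; with the given probabilities H = 1.4937 bits.
b·(H₀ − H) = 150 × (2.0000 − 1.4937) = 75.95 ms.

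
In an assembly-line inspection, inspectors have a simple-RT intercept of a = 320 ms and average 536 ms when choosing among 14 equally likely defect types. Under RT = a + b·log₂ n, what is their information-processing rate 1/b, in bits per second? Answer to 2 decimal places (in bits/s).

17.63 bits/s

Choice component = 536 − 320 = 216 ms over log₂(14) = 3.8074 bits.
b = 216 / 3.8074 = 56.732 ms/bit, so 1/b = 17.627 bits/s.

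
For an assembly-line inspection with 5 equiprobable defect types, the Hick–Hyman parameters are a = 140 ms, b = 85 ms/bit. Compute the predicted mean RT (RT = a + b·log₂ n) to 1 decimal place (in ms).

log₂(5) = 2.3219 bits, so RT = 140 + 85 × 2.3219 ≈ 337.364 ms.

337.4 ms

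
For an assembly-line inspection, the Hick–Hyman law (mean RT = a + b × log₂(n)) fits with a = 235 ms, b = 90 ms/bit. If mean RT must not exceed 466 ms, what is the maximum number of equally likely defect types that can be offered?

5

Set 235 + 90·log₂ n ≤ 466 → log₂ n ≤ (466 − 235)/90 = 2.5667.
So n ≤ 2^2.5667 = 5.924; the largest integer n is 5.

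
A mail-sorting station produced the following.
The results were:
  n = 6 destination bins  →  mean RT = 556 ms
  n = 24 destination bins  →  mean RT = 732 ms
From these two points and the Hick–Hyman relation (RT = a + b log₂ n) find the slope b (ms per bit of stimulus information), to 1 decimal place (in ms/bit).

The slope on a log₂ axis is (732 − 556) / (4.5850 − 2.5850) = 88.000 ms/bit.

88.0 ms/bit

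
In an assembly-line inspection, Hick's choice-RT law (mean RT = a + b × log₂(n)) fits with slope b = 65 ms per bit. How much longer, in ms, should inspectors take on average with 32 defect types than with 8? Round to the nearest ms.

Only the slope matters, since a is common to both: ΔRT = b·log₂(n₂/n₁).
log₂(32) − log₂(8) = log₂(32/8) = log₂(4) = 2.
ΔRT = 65 × 2.0000 = 130.000 ms.

130 ms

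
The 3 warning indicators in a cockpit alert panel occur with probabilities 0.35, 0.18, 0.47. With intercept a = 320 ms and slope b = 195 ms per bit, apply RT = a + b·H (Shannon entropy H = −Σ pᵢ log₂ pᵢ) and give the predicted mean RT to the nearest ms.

H = 0.35·log₂(1/0.35) + 0.18·log₂(1/0.18) + 0.47·log₂(1/0.47) = 1.4874 bits.
RT = 320 + 195 × 1.4874 = 610.04 ms.

610 ms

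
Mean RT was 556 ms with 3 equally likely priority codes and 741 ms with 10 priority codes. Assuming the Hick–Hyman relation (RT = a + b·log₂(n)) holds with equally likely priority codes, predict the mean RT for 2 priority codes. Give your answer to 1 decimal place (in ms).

493.7 ms

With log₂ n on the abscissa the relation is linear; from the two conditions:
  b = (741 − 556) / (log₂ 10 − log₂ 3) = 185 / (3.3219 − 1.5850) = 106.508 ms/bit
  a = 556 − 106.508 × 1.5850 = 387.189 ms
Then RT(2) = 387.189 + 106.508 × log₂ 2 = 387.189 + 106.508 × 1 ≈ 493.697 ms.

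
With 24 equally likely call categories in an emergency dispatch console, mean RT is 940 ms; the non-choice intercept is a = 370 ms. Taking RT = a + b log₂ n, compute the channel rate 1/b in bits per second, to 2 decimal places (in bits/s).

8.04 bits/s

Choice component = 940 − 370 = 570 ms over log₂(24) = 4.5850 bits.
b = 570 / 4.5850 = 124.319 ms/bit, so 1/b = 8.044 bits/s.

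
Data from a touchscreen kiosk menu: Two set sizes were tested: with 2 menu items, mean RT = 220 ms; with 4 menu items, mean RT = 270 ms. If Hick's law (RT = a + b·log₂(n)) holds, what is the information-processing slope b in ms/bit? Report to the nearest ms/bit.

Slope: b = (270 − 220) / (log₂ 4 − log₂ 2) = 50/1.0000 = 50 ms/bit.

50 ms/bit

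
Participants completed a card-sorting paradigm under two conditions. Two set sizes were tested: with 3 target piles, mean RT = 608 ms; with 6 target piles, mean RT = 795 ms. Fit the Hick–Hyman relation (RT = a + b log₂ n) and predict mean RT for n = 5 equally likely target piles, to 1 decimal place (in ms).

745.8 ms

With log₂ n on the abscissa the relation is linear; from the two conditions:
  b = (795 − 608) / (log₂ 6 − log₂ 3) = 187 / (2.5850 − 1.5850) = 187.000 ms/bit
  a = 608 − 187.000 × 1.5850 = 311.612 ms
Then RT(5) = 311.612 + 187.000 × log₂ 5 = 311.612 + 187.000 × 2.3219 ≈ 745.813 ms.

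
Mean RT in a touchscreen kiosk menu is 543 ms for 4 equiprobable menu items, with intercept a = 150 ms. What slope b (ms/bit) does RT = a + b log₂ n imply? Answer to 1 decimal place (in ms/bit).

196.5 ms/bit

log₂(4) = 2 bits.
b = (RT − a)/log₂ n = (543 − 150) / 2 = 196.500 ms/bit.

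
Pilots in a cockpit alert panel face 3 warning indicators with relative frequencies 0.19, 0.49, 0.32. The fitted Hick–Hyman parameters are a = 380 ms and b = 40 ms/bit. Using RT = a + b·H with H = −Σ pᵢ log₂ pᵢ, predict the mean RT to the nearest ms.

Entropy contributions −pᵢ log₂ pᵢ: 0.4552, 0.5043, 0.5260; sum H = 1.4855 bits.
RT = a + bH = 380 + 40·1.4855 = 439.42 ms.

439 ms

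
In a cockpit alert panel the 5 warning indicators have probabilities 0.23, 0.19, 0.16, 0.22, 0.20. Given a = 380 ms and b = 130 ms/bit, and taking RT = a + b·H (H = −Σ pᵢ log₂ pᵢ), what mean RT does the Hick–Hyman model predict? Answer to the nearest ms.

680 ms

H = 0.23·log₂(1/0.23) + 0.19·log₂(1/0.19) + 0.16·log₂(1/0.16) + 0.22·log₂(1/0.22) + 0.20·log₂(1/0.20) = 2.3109 bits.
RT = 380 + 130 × 2.3109 = 680.41 ms.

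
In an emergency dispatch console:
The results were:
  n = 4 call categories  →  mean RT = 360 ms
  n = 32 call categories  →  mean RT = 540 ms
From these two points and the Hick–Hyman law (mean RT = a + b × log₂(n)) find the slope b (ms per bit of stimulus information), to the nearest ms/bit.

b = (RT₂ − RT₁)/(log₂ n₂ − log₂ n₁) = (540 − 360)/(5 − 2) = 60 ms/bit.

60 ms/bit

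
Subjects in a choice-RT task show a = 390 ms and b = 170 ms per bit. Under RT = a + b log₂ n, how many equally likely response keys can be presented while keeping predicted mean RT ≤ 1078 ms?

Set 390 + 170·log₂ n ≤ 1078 → log₂ n ≤ (1078 − 390)/170 = 4.0471.
So n ≤ 2^4.0471 = 16.531; the largest integer n is 16.

16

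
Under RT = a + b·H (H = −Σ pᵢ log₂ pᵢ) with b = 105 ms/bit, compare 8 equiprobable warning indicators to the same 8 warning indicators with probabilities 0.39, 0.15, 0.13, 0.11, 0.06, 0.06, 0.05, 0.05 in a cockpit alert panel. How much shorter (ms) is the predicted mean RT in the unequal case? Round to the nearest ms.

The RT saving is b·ΔH. Equiprobable H₀ = log₂(8) = 3.0000 bits; with the given probabilities H = 2.5925 bits.
b·(H₀ − H) = 105 × (3.0000 − 2.5925) = 42.78 ms.

43 ms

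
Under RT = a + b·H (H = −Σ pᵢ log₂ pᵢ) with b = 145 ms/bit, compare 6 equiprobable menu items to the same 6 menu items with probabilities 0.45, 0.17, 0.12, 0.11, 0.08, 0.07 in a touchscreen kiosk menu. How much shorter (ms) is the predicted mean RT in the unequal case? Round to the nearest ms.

The RT saving is b·ΔH. Equiprobable H₀ = log₂(6) = 2.5850 bits; with the given probabilities H = 2.2304 bits.
b·(H₀ − H) = 145 × (2.5850 − 2.2304) = 51.41 ms.

51 ms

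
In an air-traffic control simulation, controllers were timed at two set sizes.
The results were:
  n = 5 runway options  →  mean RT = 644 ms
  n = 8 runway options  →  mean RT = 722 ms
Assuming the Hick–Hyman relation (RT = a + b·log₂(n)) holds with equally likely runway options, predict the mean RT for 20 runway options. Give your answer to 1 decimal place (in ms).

874.1 ms

Fit slope and intercept:
  b = (722 − 644) / (log₂ 8 − log₂ 5) = 78 / (3 − 2.3219) = 115.032 ms/bit
  a = 644 − 115.032 × 2.3219 = 376.904 ms
Then RT(20) = 376.904 + 115.032 × log₂ 20 = 376.904 + 115.032 × 4.3219 ≈ 874.064 ms.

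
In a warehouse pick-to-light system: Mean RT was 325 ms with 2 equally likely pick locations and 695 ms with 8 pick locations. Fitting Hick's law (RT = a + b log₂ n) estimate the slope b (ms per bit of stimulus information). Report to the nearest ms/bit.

185 ms/bit

The slope on a log₂ axis is (695 − 325) / (3 − 1) = 185 ms/bit.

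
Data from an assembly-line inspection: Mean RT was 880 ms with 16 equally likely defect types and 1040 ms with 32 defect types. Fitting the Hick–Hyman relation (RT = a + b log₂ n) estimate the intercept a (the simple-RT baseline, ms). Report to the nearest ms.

Slope: b = (1040 − 880) / (log₂ 32 − log₂ 16) = 160/1.0000 = 160 ms/bit.
Intercept: a = 880 − 160·log₂(16) = 240.000 ms.

240 ms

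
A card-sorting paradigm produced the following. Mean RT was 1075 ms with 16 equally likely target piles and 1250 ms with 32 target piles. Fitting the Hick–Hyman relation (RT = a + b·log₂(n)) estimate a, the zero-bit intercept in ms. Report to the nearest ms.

Slope: b = (1250 − 1075) / (log₂ 32 − log₂ 16) = 175/1.0000 = 175 ms/bit.
Intercept: a = 1075 − 175·log₂(16) = 375.000 ms.

375 ms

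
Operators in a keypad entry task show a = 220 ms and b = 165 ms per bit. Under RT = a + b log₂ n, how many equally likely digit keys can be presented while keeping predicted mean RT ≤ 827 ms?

165·log₂ n ≤ 827 − 220 = 607, giving log₂ n ≤ 3.6788 and n ≤ 12.806. The largest whole number is 12.

12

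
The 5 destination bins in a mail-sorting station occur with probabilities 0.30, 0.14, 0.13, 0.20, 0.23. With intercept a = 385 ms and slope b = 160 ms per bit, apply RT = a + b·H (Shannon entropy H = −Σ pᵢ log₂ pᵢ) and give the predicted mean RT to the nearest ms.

Entropy contributions −pᵢ log₂ pᵢ: 0.5211, 0.3971, 0.3826, 0.4644, 0.4877; sum H = 2.2529 bits.
RT = a + bH = 385 + 160·2.2529 = 745.46 ms.

745 ms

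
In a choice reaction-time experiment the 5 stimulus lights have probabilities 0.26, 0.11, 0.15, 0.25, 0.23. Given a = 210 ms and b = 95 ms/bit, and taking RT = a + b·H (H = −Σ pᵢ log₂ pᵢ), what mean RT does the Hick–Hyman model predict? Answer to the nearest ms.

Entropy contributions −pᵢ log₂ pᵢ: 0.5053, 0.3503, 0.4105, 0.5000, 0.4877; sum H = 2.2538 bits.
RT = a + bH = 210 + 95·2.2538 = 424.11 ms.

424 ms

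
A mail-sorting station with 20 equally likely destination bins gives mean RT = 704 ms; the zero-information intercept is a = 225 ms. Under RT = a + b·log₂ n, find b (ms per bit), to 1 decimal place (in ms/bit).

110.8 ms/bit

20 alternatives carry log₂ 20 = 4.3219 bits; the choice cost is 704 − 225 = 479 ms, so b = 479/4.3219 = 110.830 ms/bit.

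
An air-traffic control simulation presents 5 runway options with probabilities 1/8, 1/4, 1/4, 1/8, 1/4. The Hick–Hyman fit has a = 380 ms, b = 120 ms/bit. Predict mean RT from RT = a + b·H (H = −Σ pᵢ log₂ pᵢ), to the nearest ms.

650 ms

H = −Σ pᵢ log₂ pᵢ = 0.125·3 + 0.25·2 + 0.25·2 + 0.125·3 + 0.25·2 = 2.250 bits.
RT = 380 + 120 × 2.250 = 650.00 ms.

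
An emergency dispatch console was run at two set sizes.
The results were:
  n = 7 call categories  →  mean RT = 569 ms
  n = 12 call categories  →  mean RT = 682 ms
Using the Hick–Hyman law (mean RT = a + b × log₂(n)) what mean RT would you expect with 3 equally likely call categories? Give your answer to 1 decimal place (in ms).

391.4 ms

Fit slope and intercept:
  b = (682 − 569) / (log₂ 12 − log₂ 7) = 113 / (3.5850 − 2.8074) = 145.318 ms/bit
  a = 569 − 145.318 × 2.8074 = 161.042 ms
Then RT(3) = 161.042 + 145.318 × log₂ 3 = 161.042 + 145.318 × 1.5850 ≈ 391.365 ms.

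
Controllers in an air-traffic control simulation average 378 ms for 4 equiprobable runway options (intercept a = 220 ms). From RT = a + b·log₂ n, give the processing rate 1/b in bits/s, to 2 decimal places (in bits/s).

Choice component = 378 − 220 = 158 ms over log₂(4) = 2 bits.
b = 158 / 2 = 79.000 ms/bit, so 1/b = 12.658 bits/s.

12.66 bits/s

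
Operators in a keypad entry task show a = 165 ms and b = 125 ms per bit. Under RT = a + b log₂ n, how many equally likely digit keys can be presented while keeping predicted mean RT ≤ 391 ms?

3

Set 165 + 125·log₂ n ≤ 391 → log₂ n ≤ (391 − 165)/125 = 1.8080.
So n ≤ 2^1.8080 = 3.502; the largest integer n is 3.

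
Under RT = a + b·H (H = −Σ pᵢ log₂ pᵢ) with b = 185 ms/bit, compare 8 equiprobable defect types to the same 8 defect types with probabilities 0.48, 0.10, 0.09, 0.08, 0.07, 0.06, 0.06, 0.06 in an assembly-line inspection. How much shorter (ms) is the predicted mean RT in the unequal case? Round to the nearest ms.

103 ms

Equiprobable entropy H₀ = log₂ 8 = 3.0000 bits.
Skewed entropy H = −Σ pᵢ log₂ pᵢ = 2.4438 bits.
ΔRT = b·(H₀ − H) = 185 × 0.5562 = 102.90 ms.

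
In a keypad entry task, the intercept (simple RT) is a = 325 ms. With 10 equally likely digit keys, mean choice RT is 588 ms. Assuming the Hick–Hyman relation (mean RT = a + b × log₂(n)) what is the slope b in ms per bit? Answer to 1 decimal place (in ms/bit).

b = (588 − 325) / log₂(10) = 263 / 3.3219 = 79.171 ms/bit.

79.2 ms/bit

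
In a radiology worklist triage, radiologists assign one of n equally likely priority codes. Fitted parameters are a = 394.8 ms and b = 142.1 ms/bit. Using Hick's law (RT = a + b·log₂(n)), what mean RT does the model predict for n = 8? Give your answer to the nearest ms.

log₂(8) = 3 bits, so RT = 394.8 + 142.1 × 3 ≈ 821.100 ms.

821 ms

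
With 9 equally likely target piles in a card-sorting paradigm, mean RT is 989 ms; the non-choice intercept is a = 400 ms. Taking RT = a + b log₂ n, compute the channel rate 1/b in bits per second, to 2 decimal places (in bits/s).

5.38 bits/s

Choice component = 989 − 400 = 589 ms over log₂(9) = 3.1699 bits.
b = 589 / 3.1699 = 185.809 ms/bit, so 1/b = 5.382 bits/s.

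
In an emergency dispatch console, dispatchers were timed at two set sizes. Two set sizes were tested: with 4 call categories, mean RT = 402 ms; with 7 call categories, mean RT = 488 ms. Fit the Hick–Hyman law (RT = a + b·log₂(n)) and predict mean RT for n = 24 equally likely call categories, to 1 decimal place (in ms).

677.4 ms

RT is linear in log₂ n, so two points fix the line:
  b = (488 − 402) / (log₂ 7 − log₂ 4) = 86 / (2.8074 − 2) = 106.521 ms/bit
  a = 402 − 106.521 × 2 = 188.959 ms
Then RT(24) = 188.959 + 106.521 × log₂ 24 = 188.959 + 106.521 × 4.5850 ≈ 677.352 ms.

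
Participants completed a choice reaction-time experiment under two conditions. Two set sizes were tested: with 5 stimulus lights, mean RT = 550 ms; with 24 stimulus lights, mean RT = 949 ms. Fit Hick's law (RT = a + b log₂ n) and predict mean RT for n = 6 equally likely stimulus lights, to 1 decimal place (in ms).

RT is linear in log₂ n, so two points fix the line:
  b = (949 − 550) / (log₂ 24 − log₂ 5) = 399 / (4.5850 − 2.3219) = 176.312 ms/bit
  a = 550 − 176.312 × 2.3219 = 140.616 ms
Then RT(6) = 140.616 + 176.312 × log₂ 6 = 140.616 + 176.312 × 2.5850 ≈ 596.376 ms.

596.4 ms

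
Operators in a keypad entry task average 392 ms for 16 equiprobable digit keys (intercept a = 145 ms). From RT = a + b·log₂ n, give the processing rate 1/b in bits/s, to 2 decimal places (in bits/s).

Choice component = 392 − 145 = 247 ms over log₂(16) = 4 bits.
b = 247 / 4 = 61.750 ms/bit, so 1/b = 16.194 bits/s.

16.19 bits/s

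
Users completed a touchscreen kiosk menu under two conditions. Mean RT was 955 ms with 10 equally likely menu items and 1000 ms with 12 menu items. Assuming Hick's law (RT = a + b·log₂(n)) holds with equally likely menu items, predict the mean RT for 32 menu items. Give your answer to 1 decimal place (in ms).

1242.1 ms

RT is linear in log₂ n, so two points fix the line:
  b = (1000 − 955) / (log₂ 12 − log₂ 10) = 45 / (3.5850 − 3.3219) = 171.080 ms/bit
  a = 955 − 171.080 × 3.3219 = 386.684 ms
Then RT(32) = 386.684 + 171.080 × log₂ 32 = 386.684 + 171.080 × 5 ≈ 1242.085 ms.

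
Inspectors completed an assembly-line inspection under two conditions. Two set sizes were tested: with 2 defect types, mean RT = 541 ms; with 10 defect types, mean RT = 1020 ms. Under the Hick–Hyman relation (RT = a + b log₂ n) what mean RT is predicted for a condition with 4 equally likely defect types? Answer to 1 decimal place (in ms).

With log₂ n on the abscissa the relation is linear; from the two conditions:
  b = (1020 − 541) / (log₂ 10 − log₂ 2) = 479 / (3.3219 − 1) = 206.294 ms/bit
  a = 541 − 206.294 × 1 = 334.706 ms
Then RT(4) = 334.706 + 206.294 × log₂ 4 = 334.706 + 206.294 × 2 ≈ 747.294 ms.

747.3 ms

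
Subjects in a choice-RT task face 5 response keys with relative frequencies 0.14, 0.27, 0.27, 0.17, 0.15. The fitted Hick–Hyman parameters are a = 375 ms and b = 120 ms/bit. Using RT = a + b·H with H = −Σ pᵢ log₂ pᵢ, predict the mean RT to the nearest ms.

H = 0.14·log₂(1/0.14) + 0.27·log₂(1/0.27) + 0.27·log₂(1/0.27) + 0.17·log₂(1/0.17) + 0.15·log₂(1/0.15) = 2.2623 bits.
RT = 375 + 120 × 2.2623 = 646.47 ms.

646 ms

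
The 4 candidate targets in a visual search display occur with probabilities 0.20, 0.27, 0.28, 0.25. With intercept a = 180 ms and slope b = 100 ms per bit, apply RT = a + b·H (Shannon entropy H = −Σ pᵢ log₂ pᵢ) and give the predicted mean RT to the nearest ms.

Entropy contributions −pᵢ log₂ pᵢ: 0.4644, 0.5100, 0.5142, 0.5000; sum H = 1.9886 bits.
RT = a + bH = 180 + 100·1.9886 = 378.86 ms.

379 ms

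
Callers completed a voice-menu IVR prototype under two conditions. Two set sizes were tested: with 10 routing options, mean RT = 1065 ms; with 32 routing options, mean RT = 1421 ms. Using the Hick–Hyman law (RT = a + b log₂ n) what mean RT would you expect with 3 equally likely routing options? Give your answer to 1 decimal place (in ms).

696.5 ms

Solve the two-equation system in a and b:
  b = (1421 − 1065) / (log₂ 32 − log₂ 10) = 356 / (5 − 3.3219) = 212.148 ms/bit
  a = 1065 − 212.148 × 3.3219 = 360.259 ms
Then RT(3) = 360.259 + 212.148 × log₂ 3 = 360.259 + 212.148 × 1.5850 ≈ 696.506 ms.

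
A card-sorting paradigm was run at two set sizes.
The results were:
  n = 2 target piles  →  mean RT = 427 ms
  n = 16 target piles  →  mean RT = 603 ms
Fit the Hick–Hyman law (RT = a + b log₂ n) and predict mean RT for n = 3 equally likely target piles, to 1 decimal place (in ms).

461.3 ms

Solve the two-equation system in a and b:
  b = (603 − 427) / (log₂ 16 − log₂ 2) = 176 / (4 − 1) = 58.667 ms/bit
  a = 427 − 58.667 × 1 = 368.333 ms
Then RT(3) = 368.333 + 58.667 × log₂ 3 = 368.333 + 58.667 × 1.5850 ≈ 461.318 ms.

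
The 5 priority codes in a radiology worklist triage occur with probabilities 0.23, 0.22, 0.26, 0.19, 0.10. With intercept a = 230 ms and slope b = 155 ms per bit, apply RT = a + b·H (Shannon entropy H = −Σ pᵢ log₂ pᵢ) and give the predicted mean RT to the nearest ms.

Entropy contributions −pᵢ log₂ pᵢ: 0.4877, 0.4806, 0.5053, 0.4552, 0.3322; sum H = 2.2609 bits.
RT = a + bH = 230 + 155·2.2609 = 580.45 ms.

580 ms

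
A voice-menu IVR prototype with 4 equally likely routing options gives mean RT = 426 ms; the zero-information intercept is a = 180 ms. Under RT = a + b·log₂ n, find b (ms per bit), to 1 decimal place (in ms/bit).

b = (426 − 180) / log₂(4) = 246 / 2 = 123.000 ms/bit.

123.0 ms/bit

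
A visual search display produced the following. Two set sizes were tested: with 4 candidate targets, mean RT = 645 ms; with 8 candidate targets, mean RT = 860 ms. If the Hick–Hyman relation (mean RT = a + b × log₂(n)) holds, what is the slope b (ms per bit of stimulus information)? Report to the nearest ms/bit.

215 ms/bit

b = (RT₂ − RT₁)/(log₂ n₂ − log₂ n₁) = (860 − 645)/(3 − 2) = 215 ms/bit.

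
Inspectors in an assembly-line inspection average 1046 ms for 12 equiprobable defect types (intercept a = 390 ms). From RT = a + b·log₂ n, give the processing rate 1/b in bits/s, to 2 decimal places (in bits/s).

5.46 bits/s

b = (1046 − 390)/log₂ 12 = 656/3.5850 = 182.987 ms per bit = 0.18299 s/bit; the reciprocal is 5.465 bits/s.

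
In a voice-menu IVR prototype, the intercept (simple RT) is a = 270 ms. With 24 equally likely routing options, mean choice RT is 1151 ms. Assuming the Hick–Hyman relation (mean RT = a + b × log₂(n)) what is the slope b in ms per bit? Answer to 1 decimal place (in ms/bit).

192.1 ms/bit

24 alternatives carry log₂ 24 = 4.5850 bits; the choice cost is 1151 − 270 = 881 ms, so b = 881/4.5850 = 192.150 ms/bit.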